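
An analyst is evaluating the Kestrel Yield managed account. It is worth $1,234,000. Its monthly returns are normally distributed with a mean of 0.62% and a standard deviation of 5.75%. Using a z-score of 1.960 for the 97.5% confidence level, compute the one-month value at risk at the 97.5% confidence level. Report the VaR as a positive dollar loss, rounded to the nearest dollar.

$131,421

Return at the 97.5% tail: μ − z·σ = 0.62% − 1.960 × 5.75% = 0.62 − 11.2700 = -10.6500%
VaR = −(-10.6500%) × $1,234,000 = 10.6500% × $1,234,000 = $131,421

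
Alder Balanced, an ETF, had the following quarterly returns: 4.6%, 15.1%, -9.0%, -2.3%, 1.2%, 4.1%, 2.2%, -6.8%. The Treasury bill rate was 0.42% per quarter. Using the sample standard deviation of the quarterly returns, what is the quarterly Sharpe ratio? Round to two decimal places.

0.10

r̄ = (4.6 + 15.1 − 9 − 2.3 + 1.2 + 4.1 + 2.2 − 6.8) / 8 = 1.1375%
Σ(r − r̄)² = 394.4388; sample σ = √(394.4388/7) = 7.5066%
Sharpe = (r̄ − rf) / σ = (1.1375 − 0.42) / 7.5066 = 0.7175 / 7.5066 = 0.0956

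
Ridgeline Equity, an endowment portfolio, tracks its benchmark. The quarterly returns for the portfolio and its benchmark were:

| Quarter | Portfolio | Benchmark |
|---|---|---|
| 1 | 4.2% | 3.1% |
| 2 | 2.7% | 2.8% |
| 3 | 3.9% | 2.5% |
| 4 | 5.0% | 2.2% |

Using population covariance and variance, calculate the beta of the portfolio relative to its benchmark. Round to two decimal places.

r̄p = 3.9500%,  r̄m = 2.6500%
Cov = Σ(rp − r̄p)(rm − r̄m) / 4 = -0.1350
Var(rm) = Σ(rm − r̄m)² / 4 = 0.1125
β = Cov / Var = -0.1350 / 0.1125 = -1.2000

-1.20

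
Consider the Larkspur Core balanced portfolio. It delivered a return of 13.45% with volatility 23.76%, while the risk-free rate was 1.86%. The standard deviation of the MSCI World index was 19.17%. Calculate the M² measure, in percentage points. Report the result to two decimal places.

11.21

Sharpe = (Rp − Rf) / σp = (13.45% − 1.86%) / 23.76% = 0.4878
M² = Rf + Sharpe × σm = 1.86% + 0.4878 × 19.17% = 11.2111%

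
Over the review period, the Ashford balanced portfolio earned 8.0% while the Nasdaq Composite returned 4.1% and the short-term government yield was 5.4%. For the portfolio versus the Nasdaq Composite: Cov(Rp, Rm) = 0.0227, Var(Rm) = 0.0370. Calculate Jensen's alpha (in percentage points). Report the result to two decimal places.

3.40

β = Cov / Var = 0.0227 / 0.0370 = 0.6135
E[R] = Rf + β(Rm − Rf) = 5.4% + 0.6135 × (4.1% − 5.4%) = 4.6025%
α = Rp − E[R] = 8.0% − 4.6025% = 3.3975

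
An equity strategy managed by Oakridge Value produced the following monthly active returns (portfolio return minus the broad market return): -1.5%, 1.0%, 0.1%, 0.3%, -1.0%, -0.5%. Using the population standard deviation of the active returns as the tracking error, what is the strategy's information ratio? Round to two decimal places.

μ = (-1.5 + 1 + 0.1 + 0.3 − 1 − 0.5) / 6 = -0.2667%
Σ(r − μ)² = 4.1733; population σ = √(4.1733/6) = 0.8340%
IR = μ / tracking error = -0.2667 / 0.8340 = -0.3198

-0.32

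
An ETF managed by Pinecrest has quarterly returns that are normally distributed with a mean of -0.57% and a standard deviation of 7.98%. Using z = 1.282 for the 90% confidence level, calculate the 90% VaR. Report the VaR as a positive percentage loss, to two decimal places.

VaR (as % loss) = −(μ − z·σ) = −(-0.57% − 1.282 × 7.98%) = −(-10.80036%) = 10.80036%

10.80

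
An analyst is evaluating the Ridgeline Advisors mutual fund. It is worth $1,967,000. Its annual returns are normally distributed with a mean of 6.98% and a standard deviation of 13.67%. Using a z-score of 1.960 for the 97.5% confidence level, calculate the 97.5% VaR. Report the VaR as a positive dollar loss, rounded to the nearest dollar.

$389,726

Return at the 97.5% tail: μ − z·σ = 6.98% − 1.960 × 13.67% = 6.98 − 26.7932 = -19.8132%
VaR = −(-19.8132%) × $1,967,000 = 19.8132% × $1,967,000 = $389,726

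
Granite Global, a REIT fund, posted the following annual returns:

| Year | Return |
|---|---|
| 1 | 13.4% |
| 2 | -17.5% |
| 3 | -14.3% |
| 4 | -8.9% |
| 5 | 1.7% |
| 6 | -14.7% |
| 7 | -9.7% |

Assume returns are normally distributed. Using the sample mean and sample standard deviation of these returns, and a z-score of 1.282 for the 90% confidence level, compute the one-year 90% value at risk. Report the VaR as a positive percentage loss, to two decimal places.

r̄ = (13.4 − 17.5 − 14.3 − 8.9 + 1.7 − 14.7 − 9.7) / 7 = -7.1429%
Σ(r − r̄)² = (13.4 − (-7.1429))² + (-17.5 − (-7.1429))² + (-14.3 − (-7.1429))² + … = 725.4371
σ = √[725.4371 / 6] = 10.9957%
VaR = −(r̄ − z·σ) = −(-7.1429 − 1.282 × 10.9957) = −(-21.2394) = 21.2394%

21.24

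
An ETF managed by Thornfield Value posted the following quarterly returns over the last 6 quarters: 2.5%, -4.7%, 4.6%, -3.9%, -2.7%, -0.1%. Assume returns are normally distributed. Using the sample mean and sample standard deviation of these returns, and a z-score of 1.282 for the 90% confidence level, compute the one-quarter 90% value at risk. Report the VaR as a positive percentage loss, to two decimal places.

5.48

Mean return r̄ = -4.30 / 6 = -0.7167%
Sample std dev = √[68.9283 / 5] = 3.7129%
VaR = −(r̄ − z·σ) = −(-0.7167 − 1.282 × 3.7129) = −(-5.4766) = 5.4766%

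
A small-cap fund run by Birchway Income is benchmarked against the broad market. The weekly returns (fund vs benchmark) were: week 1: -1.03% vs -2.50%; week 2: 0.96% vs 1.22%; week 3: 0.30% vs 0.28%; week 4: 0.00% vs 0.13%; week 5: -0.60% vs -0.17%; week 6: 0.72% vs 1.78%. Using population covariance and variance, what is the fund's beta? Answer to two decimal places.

r̄p = 0.0583%,  r̄m = 0.1233%
Cov = Σ(rp − r̄p)(rm − r̄m) / 6 = 0.8618
Var(rm) = Σ(rm − r̄m)² / 6 = 1.8233
β = Cov / Var = 0.8618 / 1.8233 = 0.4727

0.47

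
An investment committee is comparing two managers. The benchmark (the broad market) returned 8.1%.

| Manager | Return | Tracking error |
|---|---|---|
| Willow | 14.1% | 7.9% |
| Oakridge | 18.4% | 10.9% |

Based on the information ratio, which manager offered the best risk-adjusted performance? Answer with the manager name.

Willow: IR = (14.1% − 8.1%) / 7.9% = 0.759
Oakridge: IR = (18.4% − 8.1%) / 10.9% = 0.945
Highest: Oakridge (0.945).

Oakridge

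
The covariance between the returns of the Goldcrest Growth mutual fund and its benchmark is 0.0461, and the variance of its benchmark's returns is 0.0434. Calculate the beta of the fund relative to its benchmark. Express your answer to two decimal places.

1.06

β = Cov(Rp, Rm) / Var(Rm) = 0.0461 / 0.0434 = 1.0622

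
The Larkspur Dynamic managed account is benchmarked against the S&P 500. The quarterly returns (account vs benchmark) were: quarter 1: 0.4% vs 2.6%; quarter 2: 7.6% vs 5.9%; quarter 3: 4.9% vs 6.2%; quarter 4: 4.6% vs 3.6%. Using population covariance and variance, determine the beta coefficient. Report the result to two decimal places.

r̄p = 4.3750%,  r̄m = 4.5750%
Cov = Σ(rp − r̄p)(rm − r̄m) / 4 = 3.1894
Var(rm) = Σ(rm − r̄m)² / 4 = 2.3119
β = Cov / Var = 3.1894 / 2.3119 = 1.3796

1.38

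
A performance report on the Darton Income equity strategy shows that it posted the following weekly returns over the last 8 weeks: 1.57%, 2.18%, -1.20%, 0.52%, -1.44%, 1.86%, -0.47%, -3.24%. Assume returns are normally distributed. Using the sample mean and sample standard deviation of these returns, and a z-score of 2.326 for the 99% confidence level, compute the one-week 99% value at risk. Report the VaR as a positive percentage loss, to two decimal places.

4.44

r̄ = (1.57 + 2.18 − 1.2 + 0.52 − 1.44 + 1.86 − 0.47 − 3.24) / 8 = -0.0275%
Σ(r − r̄)² = (1.57 − (-0.0275))² + (2.18 − (-0.0275))² + (-1.2 − (-0.0275))² + … = 25.1734
σ = √[25.1734 / 7] = 1.8964%
VaR = −(r̄ − z·σ) = −(-0.0275 − 2.326 × 1.8964) = −(-4.4385) = 4.4385%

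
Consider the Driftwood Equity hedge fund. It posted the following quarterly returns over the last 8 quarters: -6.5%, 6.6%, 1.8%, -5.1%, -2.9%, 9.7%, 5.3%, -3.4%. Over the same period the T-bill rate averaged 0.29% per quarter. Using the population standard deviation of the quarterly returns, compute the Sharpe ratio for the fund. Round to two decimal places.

r̄ = (-6.5 + 6.6 + 1.8 − 5.1 − 2.9 + 9.7 + 5.3 − 3.4) / 8 = 0.6875%
Σ(r − r̄)² = 253.4288; population σ = √(253.4288/8) = 5.6284%
Sharpe = (r̄ − rf) / σ = (0.6875 − 0.29) / 5.6284 = 0.3975 / 5.6284 = 0.0706

0.07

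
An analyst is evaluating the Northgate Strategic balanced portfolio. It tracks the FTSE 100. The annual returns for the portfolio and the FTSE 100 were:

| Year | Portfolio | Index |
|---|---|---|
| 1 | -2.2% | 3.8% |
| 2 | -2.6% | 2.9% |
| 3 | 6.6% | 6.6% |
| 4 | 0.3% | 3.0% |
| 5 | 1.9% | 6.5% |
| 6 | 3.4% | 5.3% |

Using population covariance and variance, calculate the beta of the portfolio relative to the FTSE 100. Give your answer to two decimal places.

r̄p = 1.2333%,  r̄m = 4.6833%
Cov = Σ(rp − r̄p)(rm − r̄m) / 6 = 4.0456
Var(rm) = Σ(rm − r̄m)² / 6 = 2.3581
β = Cov / Var = 4.0456 / 2.3581 = 1.7156

1.72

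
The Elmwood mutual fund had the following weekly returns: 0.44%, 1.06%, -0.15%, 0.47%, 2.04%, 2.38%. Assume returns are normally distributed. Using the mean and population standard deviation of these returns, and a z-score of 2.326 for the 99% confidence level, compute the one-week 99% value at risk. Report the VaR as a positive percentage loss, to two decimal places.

1.06

r̄ = (0.44 + 1.06 − 0.15 + 0.47 + 2.04 + 2.38) / 6 = 6.240 / 6 = 1.0400%
Σ(r − r̄)² = (0.44 − 1.0400)² + (1.06 − 1.0400)² + … = 4.8970
σ = √[4.8970 / 6] = 0.9034%
VaR = −(r̄ − z·σ) = −(1.0400 − 2.326 × 0.9034) = −(-1.0613) = 1.0613%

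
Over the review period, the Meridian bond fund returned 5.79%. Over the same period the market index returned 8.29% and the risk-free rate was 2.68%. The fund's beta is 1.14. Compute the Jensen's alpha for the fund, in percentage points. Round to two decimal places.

CAPM expected return = Rf + β(Rm − Rf) = 2.68% + 1.14 × (8.29% − 2.68%) = 2.68 + 1.14 × 5.61 = 9.0754%
Jensen's α = Rp − E[R] = 5.79% − 9.0754% = -3.2854

-3.29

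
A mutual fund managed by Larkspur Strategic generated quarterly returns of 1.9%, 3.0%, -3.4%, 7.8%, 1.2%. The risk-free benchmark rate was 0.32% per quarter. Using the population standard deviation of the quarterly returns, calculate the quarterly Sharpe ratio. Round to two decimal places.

r̄ = (1.9 + 3 − 3.4 + 7.8 + 1.2) / 5 = 2.1000%
Population σ = √[Σ(r − r̄)² / 5] = √[64.4000 / 5] = √12.8800 = 3.5889%
Sharpe = (r̄ − rf) / σ = (2.1000 − 0.32) / 3.5889 = 1.7800 / 3.5889 = 0.4960

0.50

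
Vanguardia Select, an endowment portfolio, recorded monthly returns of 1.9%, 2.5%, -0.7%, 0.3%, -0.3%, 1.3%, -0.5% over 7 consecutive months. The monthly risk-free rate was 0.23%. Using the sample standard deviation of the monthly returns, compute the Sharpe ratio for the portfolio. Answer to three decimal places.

Mean return μ = 4.50 / 7 = 0.6429%
Sample σ = √[Σ(r − μ)² / 6] = √[9.5771 / 6] = √1.5962 = 1.2634%
Sharpe = (μ − rf) / σ = (0.6429 − 0.23) / 1.2634 = 0.4129 / 1.2634 = 0.3268

0.327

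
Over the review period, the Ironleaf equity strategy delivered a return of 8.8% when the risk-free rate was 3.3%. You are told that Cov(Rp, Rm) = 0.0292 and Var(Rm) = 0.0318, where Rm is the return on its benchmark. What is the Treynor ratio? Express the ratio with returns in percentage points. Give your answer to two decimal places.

β = Cov / Var = 0.0292 / 0.0318 = 0.9182
Treynor = (Rp − Rf) / β = (8.8% − 3.3%) / 0.9182 = 5.50 / 0.9182 = 5.9900

5.99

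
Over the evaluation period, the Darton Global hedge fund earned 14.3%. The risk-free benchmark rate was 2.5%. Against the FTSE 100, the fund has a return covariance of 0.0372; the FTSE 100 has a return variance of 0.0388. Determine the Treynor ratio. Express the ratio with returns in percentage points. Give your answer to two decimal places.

12.31

β = Cov / Var = 0.0372 / 0.0388 = 0.9588
Treynor = (Rp − Rf) / β = (14.3% − 2.5%) / 0.9588 = 11.80 / 0.9588 = 12.3071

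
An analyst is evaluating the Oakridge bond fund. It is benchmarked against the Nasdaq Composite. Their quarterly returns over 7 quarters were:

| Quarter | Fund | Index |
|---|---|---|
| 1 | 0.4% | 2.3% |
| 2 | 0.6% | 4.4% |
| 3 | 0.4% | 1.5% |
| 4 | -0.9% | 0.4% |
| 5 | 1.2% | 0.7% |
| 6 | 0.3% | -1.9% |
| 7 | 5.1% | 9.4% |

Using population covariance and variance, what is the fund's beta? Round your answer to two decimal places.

r̄p = 1.0143%,  r̄m = 2.4000%
Cov = Σ(rp − r̄p)(rm − r̄m) / 7 = 4.9957
Var(rm) = Σ(rm − r̄m)² / 7 = 11.3143
β = Cov / Var = 4.9957 / 11.3143 = 0.4415

0.44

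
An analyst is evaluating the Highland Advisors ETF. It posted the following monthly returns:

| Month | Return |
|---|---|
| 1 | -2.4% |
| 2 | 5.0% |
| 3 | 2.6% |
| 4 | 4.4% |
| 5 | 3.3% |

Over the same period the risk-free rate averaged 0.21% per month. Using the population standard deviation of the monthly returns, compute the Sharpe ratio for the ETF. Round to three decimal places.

Mean return r̄ = 12.90 / 5 = 2.5800%
Σ(r − r̄)² = 34.4880; population σ = √(34.4880/5) = 2.6263%
Sharpe = (r̄ − rf) / σ = (2.5800 − 0.21) / 2.6263 = 2.3700 / 2.6263 = 0.9024

0.902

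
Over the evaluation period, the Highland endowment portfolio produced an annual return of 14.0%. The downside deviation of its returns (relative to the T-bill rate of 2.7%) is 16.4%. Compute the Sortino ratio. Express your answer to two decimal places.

Sortino = (Rp − Rf) / σd = (14.0% − 2.7%) / 16.4% = 11.30% / 16.4% = 0.6890

0.69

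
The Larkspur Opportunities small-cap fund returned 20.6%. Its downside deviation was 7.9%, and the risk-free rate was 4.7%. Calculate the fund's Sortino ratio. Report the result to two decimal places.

2.01

Sortino = (Rp − Rf) / σd = (20.6% − 4.7%) / 7.9% = 15.90% / 7.9% = 2.0127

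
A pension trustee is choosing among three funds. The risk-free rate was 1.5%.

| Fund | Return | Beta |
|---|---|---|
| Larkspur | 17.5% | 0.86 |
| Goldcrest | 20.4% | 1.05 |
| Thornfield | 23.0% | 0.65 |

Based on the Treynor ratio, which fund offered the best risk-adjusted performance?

Larkspur: Treynor = (17.5% − 1.5%) / 0.86 = 18.605
Goldcrest: Treynor = (20.4% − 1.5%) / 1.05 = 18.000
Thornfield: Treynor = (23.0% − 1.5%) / 0.65 = 33.077
Highest: Thornfield (33.077).

Thornfield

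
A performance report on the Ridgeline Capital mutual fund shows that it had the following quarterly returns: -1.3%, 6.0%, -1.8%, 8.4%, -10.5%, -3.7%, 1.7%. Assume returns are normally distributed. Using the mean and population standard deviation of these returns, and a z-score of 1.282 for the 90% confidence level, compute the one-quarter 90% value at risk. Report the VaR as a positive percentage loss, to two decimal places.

r̄ = (-1.3 + 6 − 1.8 + 8.4 − 10.5 − 3.7 + 1.7) / 7 = -1.20 / 7 = -0.1714%
Σ(r − r̄)² = 238.1143; population σ = √(238.1143/7) = 5.8324%
VaR = −(r̄ − z·σ) = −(-0.1714 − 1.282 × 5.8324) = −(-7.6485) = 7.6485%

7.65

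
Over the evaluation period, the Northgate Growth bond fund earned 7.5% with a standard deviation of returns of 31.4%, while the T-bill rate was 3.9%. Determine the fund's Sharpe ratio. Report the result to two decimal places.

0.11

Sharpe = (Rp − Rf) / σp = (7.5% − 3.9%) / 31.4% = 3.60% / 31.4% = 0.1146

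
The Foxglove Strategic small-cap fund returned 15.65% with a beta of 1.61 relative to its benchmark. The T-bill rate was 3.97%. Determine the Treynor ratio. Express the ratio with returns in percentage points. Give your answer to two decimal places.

7.25

Treynor = (Rp − Rf) / β = (15.65% − 3.97%) / 1.61 = 11.68 / 1.61 = 7.2547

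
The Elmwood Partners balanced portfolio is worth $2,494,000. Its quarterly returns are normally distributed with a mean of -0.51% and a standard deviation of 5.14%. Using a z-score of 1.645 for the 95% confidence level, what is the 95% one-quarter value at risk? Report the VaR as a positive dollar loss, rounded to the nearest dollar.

Return at the 95% tail: μ − z·σ = -0.51% − 1.645 × 5.14% = -0.51 − 8.4553 = -8.9653%
VaR = −(-8.9653%) × $2,494,000 = 8.9653% × $2,494,000 = $223,595

$223,595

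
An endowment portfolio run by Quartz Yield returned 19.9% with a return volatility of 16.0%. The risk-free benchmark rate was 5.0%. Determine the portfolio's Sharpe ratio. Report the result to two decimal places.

0.93

Sharpe = (Rp − Rf) / σp = (19.9% − 5.0%) / 16.0% = 14.90% / 16.0% = 0.9313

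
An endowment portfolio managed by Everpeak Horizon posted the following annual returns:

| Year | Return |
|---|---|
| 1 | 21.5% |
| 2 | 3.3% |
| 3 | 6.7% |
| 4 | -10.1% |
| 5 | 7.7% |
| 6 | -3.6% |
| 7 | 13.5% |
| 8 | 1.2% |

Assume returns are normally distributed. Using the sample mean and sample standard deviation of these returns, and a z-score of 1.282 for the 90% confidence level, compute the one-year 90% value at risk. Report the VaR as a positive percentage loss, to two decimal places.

7.55

r̄ = (21.5 + 3.3 + 6.7 − 10.1 + 7.7 − 3.6 + 13.5 + 1.2) / 8 = 5.0250%
Σ(r − r̄)² = 673.9750; sample σ = √(673.9750/7) = 9.8123%
VaR = −(r̄ − z·σ) = −(5.0250 − 1.282 × 9.8123) = −(-7.5544) = 7.5544%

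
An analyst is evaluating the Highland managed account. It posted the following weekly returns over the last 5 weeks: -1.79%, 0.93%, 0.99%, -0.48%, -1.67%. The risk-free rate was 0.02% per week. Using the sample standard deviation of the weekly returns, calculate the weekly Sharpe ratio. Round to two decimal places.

-0.31

r̄ = (-1.79 + 0.93 + 0.99 − 0.48 − 1.67) / 5 = -2.020 / 5 = -0.4040%
Σ(r − r̄)² = (-1.79 − (-0.4040))² + (0.93 − (-0.4040))² + … = 7.2523
σ = √[7.2523 / 4] = 1.3465%
Sharpe = (r̄ − rf) / σ = (-0.4040 − 0.02) / 1.3465 = -0.4240 / 1.3465 = -0.3149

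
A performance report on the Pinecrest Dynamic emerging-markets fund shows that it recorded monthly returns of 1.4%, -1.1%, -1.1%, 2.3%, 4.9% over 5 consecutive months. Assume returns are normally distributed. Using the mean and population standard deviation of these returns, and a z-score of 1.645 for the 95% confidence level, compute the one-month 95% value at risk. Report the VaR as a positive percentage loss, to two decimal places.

2.43

Mean return r̄ = 6.40 / 5 = 1.2800%
Σ(r − r̄)² = (1.4 − 1.2800)² + (-1.1 − 1.2800)² + … = 25.4880
population σ = √(25.4880 / 5) = √5.0976 = 2.2578%
VaR = −(r̄ − z·σ) = −(1.2800 − 1.645 × 2.2578) = −(-2.4341) = 2.4341%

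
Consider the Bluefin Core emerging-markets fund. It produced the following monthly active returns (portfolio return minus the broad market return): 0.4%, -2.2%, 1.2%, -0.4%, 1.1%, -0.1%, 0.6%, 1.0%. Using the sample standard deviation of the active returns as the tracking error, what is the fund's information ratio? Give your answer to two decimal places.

μ = (0.4 − 2.2 + 1.2 − 0.4 + 1.1 − 0.1 + 0.6 + 1) / 8 = 1.60 / 8 = 0.2000%
Σ(r − μ)² = (0.4 − 0.2000)² + (-2.2 − 0.2000)² + … = 8.8600
sample σ = √(8.8600 / 7) = √1.2657 = 1.1250%
IR = μ / tracking error = 0.2000 / 1.1250 = 0.1778

0.18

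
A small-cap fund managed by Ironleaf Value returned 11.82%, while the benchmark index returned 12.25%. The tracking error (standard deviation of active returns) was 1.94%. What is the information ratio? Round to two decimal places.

IR = (Rp − Rb) / TE = (11.82% − 12.25%) / 1.94% = -0.43% / 1.94% = -0.2216

-0.22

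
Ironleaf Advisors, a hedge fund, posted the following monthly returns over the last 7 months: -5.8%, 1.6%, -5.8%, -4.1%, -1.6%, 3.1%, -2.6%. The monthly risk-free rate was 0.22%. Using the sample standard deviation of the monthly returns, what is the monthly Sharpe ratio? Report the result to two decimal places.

-0.69

Mean return r̄ = -15.20 / 7 = -2.1714%
Sample σ = √[Σ(r − r̄)² / 6] = √[72.5743 / 6] = √12.0957 = 3.4779%
Sharpe = (r̄ − rf) / σ = (-2.1714 − 0.22) / 3.4779 = -2.3914 / 3.4779 = -0.6876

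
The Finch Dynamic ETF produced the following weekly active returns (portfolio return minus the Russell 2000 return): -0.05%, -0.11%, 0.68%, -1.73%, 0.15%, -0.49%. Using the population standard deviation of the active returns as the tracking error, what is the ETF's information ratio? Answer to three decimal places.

-0.347

r̄ = (-0.05 − 0.11 + 0.68 − 1.73 + 0.15 − 0.49) / 6 = -1.550 / 6 = -0.2583%
Σ(r − r̄)² = 3.3321; population σ = √(3.3321/6) = 0.7452%
IR = r̄ / tracking error = -0.2583 / 0.7452 = -0.3466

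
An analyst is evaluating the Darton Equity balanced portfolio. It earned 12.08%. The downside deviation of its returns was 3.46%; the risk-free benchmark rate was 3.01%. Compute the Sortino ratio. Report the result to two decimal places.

Sortino = (Rp − Rf) / σd = (12.08% − 3.01%) / 3.46% = 9.07% / 3.46% = 2.6214

2.62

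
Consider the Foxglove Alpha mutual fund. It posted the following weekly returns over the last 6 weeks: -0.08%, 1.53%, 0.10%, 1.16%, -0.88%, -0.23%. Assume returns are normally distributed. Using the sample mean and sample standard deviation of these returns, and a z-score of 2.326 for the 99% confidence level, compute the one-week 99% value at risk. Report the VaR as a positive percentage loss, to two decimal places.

1.84

Mean return μ = 1.600 / 6 = 0.2667%
Σ(r − μ)² = (-0.08 − 0.2667)² + (1.53 − 0.2667)² + (0.1 − 0.2667)² + … = 4.1035
σ = √[4.1035 / 5] = 0.9059%
VaR = −(μ − z·σ) = −(0.2667 − 2.326 × 0.9059) = −(-1.8404) = 1.8404%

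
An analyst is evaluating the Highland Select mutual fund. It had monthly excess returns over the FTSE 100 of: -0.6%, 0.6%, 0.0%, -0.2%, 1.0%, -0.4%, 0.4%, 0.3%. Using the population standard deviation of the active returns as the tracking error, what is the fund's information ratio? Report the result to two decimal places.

0.27

r̄ = (-0.6 + 0.6 + 0 − 0.2 + 1 − 0.4 + 0.4 + 0.3) / 8 = 0.1375%
Σ(r − r̄)² = 2.0188; population σ = √(2.0188/8) = 0.5023%
IR = r̄ / tracking error = 0.1375 / 0.5023 = 0.2737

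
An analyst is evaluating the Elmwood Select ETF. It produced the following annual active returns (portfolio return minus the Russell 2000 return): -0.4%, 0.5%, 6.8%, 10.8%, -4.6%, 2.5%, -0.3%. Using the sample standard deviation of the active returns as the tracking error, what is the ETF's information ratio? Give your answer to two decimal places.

r̄ = (-0.4 + 0.5 + 6.8 + 10.8 − 4.6 + 2.5 − 0.3) / 7 = 15.30 / 7 = 2.1857%
Σ(r − r̄)² = (-0.4 − 2.1857)² + (0.5 − 2.1857)² + (6.8 − 2.1857)² + … = 157.3486
sample σ = √(157.3486 / 6) = √26.2248 = 5.1210%
IR = r̄ / tracking error = 2.1857 / 5.1210 = 0.4268

0.43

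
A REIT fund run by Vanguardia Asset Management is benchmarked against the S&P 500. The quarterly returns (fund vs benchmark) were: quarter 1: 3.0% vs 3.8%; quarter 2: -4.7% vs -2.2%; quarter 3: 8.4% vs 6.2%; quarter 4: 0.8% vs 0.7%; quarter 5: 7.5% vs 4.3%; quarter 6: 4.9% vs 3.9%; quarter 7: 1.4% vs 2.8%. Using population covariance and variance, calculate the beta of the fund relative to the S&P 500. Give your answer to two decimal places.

1.55

r̄p = 3.0429%,  r̄m = 2.7857%
Cov = Σ(rp − r̄p)(rm − r̄m) / 7 = 10.0463
Var(rm) = Σ(rm − r̄m)² / 7 = 6.4898
β = Cov / Var = 10.0463 / 6.4898 = 1.5480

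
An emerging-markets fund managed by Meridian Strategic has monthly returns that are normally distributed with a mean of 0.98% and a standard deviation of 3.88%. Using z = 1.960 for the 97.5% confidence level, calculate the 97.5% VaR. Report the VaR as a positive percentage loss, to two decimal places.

6.62

VaR (as % loss) = −(μ − z·σ) = −(0.98% − 1.960 × 3.88%) = −(-6.6248%) = 6.6248%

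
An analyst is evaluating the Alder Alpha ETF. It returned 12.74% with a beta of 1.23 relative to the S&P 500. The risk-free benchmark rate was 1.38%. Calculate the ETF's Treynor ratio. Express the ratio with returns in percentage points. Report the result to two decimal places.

Treynor = (Rp − Rf) / β = (12.74% − 1.38%) / 1.23 = 11.36 / 1.23 = 9.2358

9.24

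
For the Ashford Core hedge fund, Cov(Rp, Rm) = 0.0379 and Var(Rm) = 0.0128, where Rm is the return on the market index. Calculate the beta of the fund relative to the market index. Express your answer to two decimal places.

β = Cov(Rp, Rm) / Var(Rm) = 0.0379 / 0.0128 = 2.9609

2.96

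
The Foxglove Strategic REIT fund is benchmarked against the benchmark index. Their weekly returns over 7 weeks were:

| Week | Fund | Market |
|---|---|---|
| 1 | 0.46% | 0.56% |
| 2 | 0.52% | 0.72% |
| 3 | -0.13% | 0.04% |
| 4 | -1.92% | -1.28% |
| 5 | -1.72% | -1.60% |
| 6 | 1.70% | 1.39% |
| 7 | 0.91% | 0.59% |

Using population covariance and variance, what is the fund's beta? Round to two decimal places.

1.20

r̄p = -0.0257%,  r̄m = 0.0600%
Cov = Σ(rp − r̄p)(rm − r̄m) / 7 = 1.2496
Var(rm) = Σ(rm − r̄m)² / 7 = 1.0410
β = Cov / Var = 1.2496 / 1.0410 = 1.2004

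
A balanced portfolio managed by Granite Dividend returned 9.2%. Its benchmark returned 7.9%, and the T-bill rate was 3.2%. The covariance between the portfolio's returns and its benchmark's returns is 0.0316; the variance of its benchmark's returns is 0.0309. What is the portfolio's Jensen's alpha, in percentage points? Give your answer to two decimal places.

1.19

β = Cov / Var = 0.0316 / 0.0309 = 1.0227
E[R] = Rf + β(Rm − Rf) = 3.2% + 1.0227 × (7.9% − 3.2%) = 8.0067%
α = Rp − E[R] = 9.2% − 8.0067% = 1.1933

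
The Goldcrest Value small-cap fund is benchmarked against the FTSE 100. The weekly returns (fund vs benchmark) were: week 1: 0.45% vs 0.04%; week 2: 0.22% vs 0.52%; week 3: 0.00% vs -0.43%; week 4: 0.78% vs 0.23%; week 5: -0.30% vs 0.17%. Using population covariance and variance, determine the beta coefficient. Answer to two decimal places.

0.29

r̄p = 0.2300%,  r̄m = 0.1060%
Cov = Σ(rp − r̄p)(rm − r̄m) / 5 = 0.0278
Var(rm) = Σ(rm − r̄m)² / 5 = 0.0965
β = Cov / Var = 0.0278 / 0.0965 = 0.2881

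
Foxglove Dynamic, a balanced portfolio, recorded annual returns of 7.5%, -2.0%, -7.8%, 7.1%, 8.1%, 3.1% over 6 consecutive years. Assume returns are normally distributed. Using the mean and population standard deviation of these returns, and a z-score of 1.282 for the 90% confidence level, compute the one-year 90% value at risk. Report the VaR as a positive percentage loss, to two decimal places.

Mean return r̄ = 16.00 / 6 = 2.6667%
Population σ = √[Σ(r − r̄)² / 6] = √[204.0533 / 6] = √34.0089 = 5.8317%
VaR = −(r̄ − z·σ) = −(2.6667 − 1.282 × 5.8317) = −(-4.8095) = 4.8095%

4.81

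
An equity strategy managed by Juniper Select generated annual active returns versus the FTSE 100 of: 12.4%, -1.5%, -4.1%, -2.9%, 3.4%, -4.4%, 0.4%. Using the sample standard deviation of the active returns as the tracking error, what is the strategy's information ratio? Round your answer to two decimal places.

0.08

r̄ = (12.4 − 1.5 − 4.1 − 2.9 + 3.4 − 4.4 + 0.4) / 7 = 3.30 / 7 = 0.4714%
Σ(r − r̄)² = 210.7543; sample σ = √(210.7543/6) = 5.9267%
IR = r̄ / tracking error = 0.4714 / 5.9267 = 0.0795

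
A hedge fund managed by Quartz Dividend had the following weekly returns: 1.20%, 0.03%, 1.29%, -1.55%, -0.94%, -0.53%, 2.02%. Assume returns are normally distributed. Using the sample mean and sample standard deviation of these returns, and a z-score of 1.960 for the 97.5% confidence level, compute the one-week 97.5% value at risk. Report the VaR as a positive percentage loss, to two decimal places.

Mean return μ = 1.520 / 7 = 0.2171%
Sample σ = √[Σ(r − μ)² / 6] = √[10.4223 / 6] = √1.7371 = 1.3180%
VaR = −(μ − z·σ) = −(0.2171 − 1.960 × 1.3180) = −(-2.3662) = 2.3662%

2.37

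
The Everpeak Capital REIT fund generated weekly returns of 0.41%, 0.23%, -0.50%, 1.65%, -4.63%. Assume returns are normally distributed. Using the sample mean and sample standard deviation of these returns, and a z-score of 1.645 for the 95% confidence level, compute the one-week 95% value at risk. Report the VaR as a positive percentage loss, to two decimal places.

r̄ = (0.41 + 0.23 − 0.5 + 1.65 − 4.63) / 5 = -2.840 / 5 = -0.5680%
Σ(r − r̄)² = (0.41 − (-0.5680))² + (0.23 − (-0.5680))² + (-0.5 − (-0.5680))² + … = 23.0173
σ = √[23.0173 / 4] = 2.3988%
VaR = −(r̄ − z·σ) = −(-0.5680 − 1.645 × 2.3988) = −(-4.5140) = 4.5140%

4.51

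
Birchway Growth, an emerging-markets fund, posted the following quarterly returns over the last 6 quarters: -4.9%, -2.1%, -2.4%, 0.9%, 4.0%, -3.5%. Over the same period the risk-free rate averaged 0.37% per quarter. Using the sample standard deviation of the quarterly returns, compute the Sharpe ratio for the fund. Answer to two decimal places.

-0.53

r̄ = (-4.9 − 2.1 − 2.4 + 0.9 + 4 − 3.5) / 6 = -1.3333%
Σ(r − r̄)² = (-4.9 − (-1.3333))² + (-2.1 − (-1.3333))² + (-2.4 − (-1.3333))² + … = 52.5733
sample σ = √(52.5733 / 5) = √10.5147 = 3.2426%
Sharpe = (r̄ − rf) / σ = (-1.3333 − 0.37) / 3.2426 = -1.7033 / 3.2426 = -0.5253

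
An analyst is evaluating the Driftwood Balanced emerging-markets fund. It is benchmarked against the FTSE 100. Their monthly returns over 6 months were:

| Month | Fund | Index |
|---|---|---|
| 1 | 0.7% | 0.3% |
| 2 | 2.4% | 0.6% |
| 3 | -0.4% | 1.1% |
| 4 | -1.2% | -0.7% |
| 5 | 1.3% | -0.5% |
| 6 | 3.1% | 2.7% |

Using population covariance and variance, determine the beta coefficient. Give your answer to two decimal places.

0.83

r̄p = 0.9833%,  r̄m = 0.5833%
Cov = Σ(rp − r̄p)(rm − r̄m) / 6 = 1.0547
Var(rm) = Σ(rm − r̄m)² / 6 = 1.2747
β = Cov / Var = 1.0547 / 1.2747 = 0.8274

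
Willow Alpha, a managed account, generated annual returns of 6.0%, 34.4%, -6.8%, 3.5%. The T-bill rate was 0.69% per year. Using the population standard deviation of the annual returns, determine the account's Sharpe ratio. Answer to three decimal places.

0.562

Mean return μ = 37.10 / 4 = 9.2750%
Σ(r − μ)² = (6 − 9.2750)² + (34.4 − 9.2750)² + … = 933.7475
population σ = √(933.7475 / 4) = √233.4369 = 15.2786%
Sharpe = (μ − rf) / σ = (9.2750 − 0.69) / 15.2786 = 8.5850 / 15.2786 = 0.5619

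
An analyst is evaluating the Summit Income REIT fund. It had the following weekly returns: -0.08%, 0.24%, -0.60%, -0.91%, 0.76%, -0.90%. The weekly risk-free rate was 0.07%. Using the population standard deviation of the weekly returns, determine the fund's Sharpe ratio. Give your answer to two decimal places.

-0.52

r̄ = (-0.08 + 0.24 − 0.6 − 0.91 + 0.76 − 0.9) / 6 = -1.490 / 6 = -0.2483%
Σ(r − r̄)² = 2.2697; population σ = √(2.2697/6) = 0.6150%
Sharpe = (r̄ − rf) / σ = (-0.2483 − 0.07) / 0.6150 = -0.3183 / 0.6150 = -0.5176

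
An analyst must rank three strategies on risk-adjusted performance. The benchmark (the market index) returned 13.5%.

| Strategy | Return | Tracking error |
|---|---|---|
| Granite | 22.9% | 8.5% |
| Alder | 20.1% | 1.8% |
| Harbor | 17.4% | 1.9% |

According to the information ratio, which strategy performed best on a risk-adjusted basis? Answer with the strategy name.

Granite: IR = (22.9% − 13.5%) / 8.5% = 1.106
Alder: IR = (20.1% − 13.5%) / 1.8% = 3.667
Harbor: IR = (17.4% − 13.5%) / 1.9% = 2.053
Highest: Alder (3.667).

Alder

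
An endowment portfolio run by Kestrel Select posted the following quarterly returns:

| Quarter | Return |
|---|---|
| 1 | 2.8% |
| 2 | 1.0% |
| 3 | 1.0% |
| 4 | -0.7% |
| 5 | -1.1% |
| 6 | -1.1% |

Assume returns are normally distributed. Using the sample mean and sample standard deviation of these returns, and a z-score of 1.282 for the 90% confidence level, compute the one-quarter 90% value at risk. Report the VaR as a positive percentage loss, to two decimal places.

r̄ = (2.8 + 1 + 1 − 0.7 − 1.1 − 1.1) / 6 = 0.3167%
Sample std dev = √[12.1483 / 5] = 1.5587%
VaR = −(r̄ − z·σ) = −(0.3167 − 1.282 × 1.5587) = −(-1.6816) = 1.6816%

1.68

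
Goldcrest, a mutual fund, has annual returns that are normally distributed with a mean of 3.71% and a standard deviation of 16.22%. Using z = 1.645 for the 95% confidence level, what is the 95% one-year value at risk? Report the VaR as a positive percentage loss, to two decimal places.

22.97

VaR (as % loss) = −(μ − z·σ) = −(3.71% − 1.645 × 16.22%) = −(-22.9719%) = 22.9719%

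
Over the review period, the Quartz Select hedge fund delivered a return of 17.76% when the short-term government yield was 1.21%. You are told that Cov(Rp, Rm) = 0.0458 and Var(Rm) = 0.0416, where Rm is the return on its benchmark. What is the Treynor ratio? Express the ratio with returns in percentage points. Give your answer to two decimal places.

β = Cov / Var = 0.0458 / 0.0416 = 1.1010
Treynor = (Rp − Rf) / β = (17.76% − 1.21%) / 1.1010 = 16.55 / 1.1010 = 15.0318

15.03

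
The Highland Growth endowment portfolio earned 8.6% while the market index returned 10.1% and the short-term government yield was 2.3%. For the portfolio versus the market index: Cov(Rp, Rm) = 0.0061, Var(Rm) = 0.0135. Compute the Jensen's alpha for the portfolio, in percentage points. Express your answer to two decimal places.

2.78

β = Cov / Var = 0.0061 / 0.0135 = 0.4519
E[R] = Rf + β(Rm − Rf) = 2.3% + 0.4519 × (10.1% − 2.3%) = 5.8248%
α = Rp − E[R] = 8.6% − 5.8248% = 2.7752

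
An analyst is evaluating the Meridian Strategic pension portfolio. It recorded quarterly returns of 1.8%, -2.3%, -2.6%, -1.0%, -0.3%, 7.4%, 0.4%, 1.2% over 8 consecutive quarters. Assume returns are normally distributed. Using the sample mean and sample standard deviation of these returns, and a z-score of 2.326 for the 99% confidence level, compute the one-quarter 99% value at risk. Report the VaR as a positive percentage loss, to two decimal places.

6.79

r̄ = (1.8 − 2.3 − 2.6 − 1 − 0.3 + 7.4 + 0.4 + 1.2) / 8 = 4.60 / 8 = 0.5750%
Σ(r − r̄)² = (1.8 − 0.5750)² + (-2.3 − 0.5750)² + (-2.6 − 0.5750)² + … = 70.0950
σ = √[70.0950 / 7] = 3.1644%
VaR = −(r̄ − z·σ) = −(0.5750 − 2.326 × 3.1644) = −(-6.7854) = 6.7854%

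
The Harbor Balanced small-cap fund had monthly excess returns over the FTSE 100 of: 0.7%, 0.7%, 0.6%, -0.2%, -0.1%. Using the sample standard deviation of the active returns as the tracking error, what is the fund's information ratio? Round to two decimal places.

Mean return μ = 1.70 / 5 = 0.3400%
Σ(r − μ)² = (0.7 − 0.3400)² + (0.7 − 0.3400)² + … = 0.8120
sample σ = √(0.8120 / 4) = √0.2030 = 0.4506%
IR = μ / tracking error = 0.3400 / 0.4506 = 0.7545

0.75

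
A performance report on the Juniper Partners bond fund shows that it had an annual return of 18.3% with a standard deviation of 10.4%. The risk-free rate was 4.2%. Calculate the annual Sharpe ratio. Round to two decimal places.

1.36

Sharpe = (Rp − Rf) / σp = (18.3% − 4.2%) / 10.4% = 14.10% / 10.4% = 1.3558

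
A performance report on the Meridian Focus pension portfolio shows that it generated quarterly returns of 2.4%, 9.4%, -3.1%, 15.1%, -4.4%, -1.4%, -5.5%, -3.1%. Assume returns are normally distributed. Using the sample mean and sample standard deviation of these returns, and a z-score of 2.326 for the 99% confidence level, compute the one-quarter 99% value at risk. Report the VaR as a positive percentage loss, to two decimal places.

16.00

μ = (2.4 + 9.4 − 3.1 + 15.1 − 4.4 − 1.4 − 5.5 − 3.1) / 8 = 1.1750%
Σ(r − μ)² = (2.4 − 1.1750)² + (9.4 − 1.1750)² + … = 381.8750
sample σ = √(381.8750 / 7) = √54.5536 = 7.3860%
VaR = −(μ − z·σ) = −(1.1750 − 2.326 × 7.3860) = −(-16.0048) = 16.0048%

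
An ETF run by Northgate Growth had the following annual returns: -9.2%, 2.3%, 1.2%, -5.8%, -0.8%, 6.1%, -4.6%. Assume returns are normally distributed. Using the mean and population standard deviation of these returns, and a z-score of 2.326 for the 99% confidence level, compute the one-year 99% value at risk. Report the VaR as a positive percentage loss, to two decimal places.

12.92

Mean return r̄ = -10.80 / 7 = -1.5429%
Population std dev = √[167.3571 / 7] = 4.8896%
VaR = −(r̄ − z·σ) = −(-1.5429 − 2.326 × 4.8896) = −(-12.9161) = 12.9161%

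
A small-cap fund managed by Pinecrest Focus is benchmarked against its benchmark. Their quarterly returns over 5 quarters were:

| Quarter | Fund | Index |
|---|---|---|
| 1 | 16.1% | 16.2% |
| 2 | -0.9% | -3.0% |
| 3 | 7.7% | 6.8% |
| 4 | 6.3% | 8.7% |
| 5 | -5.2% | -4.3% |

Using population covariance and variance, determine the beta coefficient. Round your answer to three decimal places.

r̄p = 4.8000%,  r̄m = 4.8800%
Cov = Σ(rp − r̄p)(rm − r̄m) / 5 = 55.1860
Var(rm) = Σ(rm − r̄m)² / 5 = 58.5576
β = Cov / Var = 55.1860 / 58.5576 = 0.9424

0.942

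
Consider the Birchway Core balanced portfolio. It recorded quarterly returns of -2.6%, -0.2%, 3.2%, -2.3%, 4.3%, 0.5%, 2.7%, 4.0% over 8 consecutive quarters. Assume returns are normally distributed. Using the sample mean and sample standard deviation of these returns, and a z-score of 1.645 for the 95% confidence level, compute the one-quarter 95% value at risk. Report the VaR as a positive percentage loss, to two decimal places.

r̄ = (-2.6 − 0.2 + 3.2 − 2.3 + 4.3 + 0.5 + 2.7 + 4) / 8 = 9.60 / 8 = 1.2000%
Σ(r − r̄)² = 52.8400; sample σ = √(52.8400/7) = 2.7475%
VaR = −(r̄ − z·σ) = −(1.2000 − 1.645 × 2.7475) = −(-3.3196) = 3.3196%

3.32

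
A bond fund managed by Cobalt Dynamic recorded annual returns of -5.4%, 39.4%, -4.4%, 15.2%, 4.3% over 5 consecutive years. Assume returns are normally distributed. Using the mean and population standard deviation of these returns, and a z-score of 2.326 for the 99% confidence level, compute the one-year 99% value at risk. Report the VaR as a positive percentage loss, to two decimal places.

28.66

μ = (-5.4 + 39.4 − 4.4 + 15.2 + 4.3) / 5 = 49.10 / 5 = 9.8200%
Population std dev = √[1368.2480 / 5] = 16.5424%
VaR = −(μ − z·σ) = −(9.8200 − 2.326 × 16.5424) = −(-28.6576) = 28.6576%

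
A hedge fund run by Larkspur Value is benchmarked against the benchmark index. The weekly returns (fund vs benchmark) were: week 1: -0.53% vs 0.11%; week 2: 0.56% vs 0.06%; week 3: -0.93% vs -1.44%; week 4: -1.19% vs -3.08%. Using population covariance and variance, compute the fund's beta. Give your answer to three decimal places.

r̄p = -0.5225%,  r̄m = -1.0875%
Cov = Σ(rp − r̄p)(rm − r̄m) / 4 = 0.6767
Var(rm) = Σ(rm − r̄m)² / 4 = 1.7113
β = Cov / Var = 0.6767 / 1.7113 = 0.3954

0.395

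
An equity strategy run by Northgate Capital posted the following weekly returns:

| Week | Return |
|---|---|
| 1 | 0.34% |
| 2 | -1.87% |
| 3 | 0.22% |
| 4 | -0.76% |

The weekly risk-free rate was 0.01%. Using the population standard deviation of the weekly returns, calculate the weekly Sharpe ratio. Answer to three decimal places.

r̄ = (0.34 − 1.87 + 0.22 − 0.76) / 4 = -2.070 / 4 = -0.5175%
Population σ = √[Σ(r − r̄)² / 4] = √[3.1673 / 4] = √0.7918 = 0.8898%
Sharpe = (r̄ − rf) / σ = (-0.5175 − 0.01) / 0.8898 = -0.5275 / 0.8898 = -0.5928

-0.593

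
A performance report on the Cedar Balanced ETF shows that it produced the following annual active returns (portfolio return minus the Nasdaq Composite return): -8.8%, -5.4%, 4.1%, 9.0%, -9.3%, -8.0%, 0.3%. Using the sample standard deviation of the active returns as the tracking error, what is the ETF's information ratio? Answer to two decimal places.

-0.36

r̄ = (-8.8 − 5.4 + 4.1 + 9 − 9.3 − 8 + 0.3) / 7 = -18.10 / 7 = -2.5857%
Σ(r − r̄)² = (-8.8 − (-2.5857))² + (-5.4 − (-2.5857))² + … = 308.1886
σ = √[308.1886 / 6] = 7.1669%
IR = r̄ / tracking error = -2.5857 / 7.1669 = -0.3608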